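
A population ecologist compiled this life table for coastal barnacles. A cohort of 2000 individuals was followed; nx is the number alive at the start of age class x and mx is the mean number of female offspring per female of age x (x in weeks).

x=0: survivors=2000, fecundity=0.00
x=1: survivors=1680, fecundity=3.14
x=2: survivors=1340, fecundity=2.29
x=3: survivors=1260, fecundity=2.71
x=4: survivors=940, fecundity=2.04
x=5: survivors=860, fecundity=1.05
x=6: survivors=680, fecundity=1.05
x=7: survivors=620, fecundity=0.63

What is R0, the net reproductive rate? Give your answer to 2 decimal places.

lx = nx/n0 = nx/2000: 1, 0.84, 0.67, 0.63, 0.47, 0.43, 0.34, 0.31
lx·mx by age: 0, 2.6376, 1.5343, 1.7073, 0.9588, 0.4515, 0.357, 0.1953
R0 = Σ lx·mx = 7.8418 → 7.84

7.84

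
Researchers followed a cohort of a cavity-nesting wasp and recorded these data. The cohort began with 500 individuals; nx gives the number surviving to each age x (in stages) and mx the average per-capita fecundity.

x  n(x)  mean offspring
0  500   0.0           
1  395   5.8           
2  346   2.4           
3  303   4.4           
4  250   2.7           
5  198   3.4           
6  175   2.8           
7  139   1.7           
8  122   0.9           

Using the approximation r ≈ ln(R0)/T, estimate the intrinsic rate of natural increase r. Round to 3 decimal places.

0.881

lx = nx/n0 = nx/500: 1, 0.79, 0.692, 0.606, 0.5, 0.396, 0.35, 0.278, 0.244
R0 = Σ lx·mx = 0 + 4.582 + 1.6608 + 2.6664 + 1.35 + 1.3464 + 0.98 + 0.4726 + 0.2196 = 13.2778
Σ x·lx·mx = 38.9798; T = 38.9798/13.2778 = 2.93571…
r ≈ ln(R0)/T = ln(13.2778)/2.93571… = 0.88091… → 0.881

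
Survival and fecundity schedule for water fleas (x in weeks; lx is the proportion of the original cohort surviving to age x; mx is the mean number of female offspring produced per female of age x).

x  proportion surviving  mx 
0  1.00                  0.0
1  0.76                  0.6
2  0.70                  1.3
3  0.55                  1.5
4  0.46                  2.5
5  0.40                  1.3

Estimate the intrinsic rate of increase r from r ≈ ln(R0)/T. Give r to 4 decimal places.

0.4364

R0 = Σ lx·mx = 0 + 0.456 + 0.91 + 0.825 + 1.15 + 0.52 = 3.861
Σ x·lx·mx = 11.951; T = 11.951/3.861 = 3.09531…
r ≈ ln(R0)/T = ln(3.861)/3.09531… = 0.436443… → 0.4364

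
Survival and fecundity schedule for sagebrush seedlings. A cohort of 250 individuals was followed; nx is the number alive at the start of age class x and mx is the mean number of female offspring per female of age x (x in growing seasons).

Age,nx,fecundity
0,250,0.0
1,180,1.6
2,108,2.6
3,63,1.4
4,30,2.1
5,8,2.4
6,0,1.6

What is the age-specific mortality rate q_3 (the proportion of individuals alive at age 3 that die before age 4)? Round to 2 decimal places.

lx = nx/n0 = nx/250: 1, 0.72, 0.432, 0.252, 0.12, 0.032, 0
q_3 = (l_3 − l_4) / l_3 = (0.252 − 0.12) / 0.252
     = 0.132 / 0.252 = 0.52381… → 0.52

0.52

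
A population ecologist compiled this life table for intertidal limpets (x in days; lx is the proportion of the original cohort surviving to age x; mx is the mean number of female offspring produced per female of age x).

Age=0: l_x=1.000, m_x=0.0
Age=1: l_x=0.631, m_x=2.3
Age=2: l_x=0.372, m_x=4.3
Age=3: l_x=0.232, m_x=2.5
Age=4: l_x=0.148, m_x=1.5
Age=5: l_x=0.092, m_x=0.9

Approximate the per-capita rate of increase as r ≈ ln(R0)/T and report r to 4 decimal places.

R0 = Σ lx·mx = 0 + 1.4513 + 1.5996 + 0.58 + 0.222 + 0.0828 = 3.9357
Σ x·lx·mx = 7.6925; T = 7.6925/3.9357 = 1.95454…
r ≈ ln(R0)/T = ln(3.9357)/1.95454… = 0.700976… → 0.7010

0.7010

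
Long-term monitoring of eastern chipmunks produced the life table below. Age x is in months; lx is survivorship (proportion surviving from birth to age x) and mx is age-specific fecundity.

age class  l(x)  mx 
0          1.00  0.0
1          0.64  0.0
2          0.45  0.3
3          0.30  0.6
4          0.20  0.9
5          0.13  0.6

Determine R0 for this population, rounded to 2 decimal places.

0.57

lx·mx by age: 0, 0, 0.135, 0.18, 0.18, 0.078
R0 = Σ lx·mx = 0.573 → 0.57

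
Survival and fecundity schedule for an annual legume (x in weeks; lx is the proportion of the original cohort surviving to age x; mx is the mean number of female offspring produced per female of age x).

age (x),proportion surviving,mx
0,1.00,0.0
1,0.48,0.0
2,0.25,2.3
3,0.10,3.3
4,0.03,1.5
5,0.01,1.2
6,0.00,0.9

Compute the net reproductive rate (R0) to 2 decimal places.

lx·mx by age: 0, 0, 0.575, 0.33, 0.045, 0.012, 0
R0 = Σ lx·mx = 0.962 → 0.96

0.96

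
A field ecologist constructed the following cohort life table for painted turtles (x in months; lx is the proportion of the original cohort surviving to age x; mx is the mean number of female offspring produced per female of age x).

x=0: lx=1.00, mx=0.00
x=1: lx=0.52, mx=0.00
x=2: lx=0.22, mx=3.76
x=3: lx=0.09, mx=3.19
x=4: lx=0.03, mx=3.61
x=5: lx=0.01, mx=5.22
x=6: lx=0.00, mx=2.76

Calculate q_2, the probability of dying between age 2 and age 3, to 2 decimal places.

0.59

q_2 = (l_2 − l_3) / l_2 = (0.22 − 0.09) / 0.22
     = 0.13 / 0.22 = 0.590909… → 0.59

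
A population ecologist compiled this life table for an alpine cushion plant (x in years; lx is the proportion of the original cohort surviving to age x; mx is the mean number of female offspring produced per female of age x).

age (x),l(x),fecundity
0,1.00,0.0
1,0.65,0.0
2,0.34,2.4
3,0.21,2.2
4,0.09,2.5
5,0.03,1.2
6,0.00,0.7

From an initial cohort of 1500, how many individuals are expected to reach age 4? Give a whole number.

135

Expected survivors = N0 · l_4 = 1500 × 0.09 = 135 → 135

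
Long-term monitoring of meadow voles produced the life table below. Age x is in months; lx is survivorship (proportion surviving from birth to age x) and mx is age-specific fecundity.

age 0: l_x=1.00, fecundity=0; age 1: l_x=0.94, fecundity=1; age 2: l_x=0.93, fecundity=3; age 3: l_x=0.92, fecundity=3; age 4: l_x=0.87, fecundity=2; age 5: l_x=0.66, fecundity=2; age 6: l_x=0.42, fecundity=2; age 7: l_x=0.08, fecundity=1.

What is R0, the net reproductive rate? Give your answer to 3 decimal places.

10.470

lx·mx by age: 0, 0.94, 2.79, 2.76, 1.74, 1.32, 0.84, 0.08
R0 = Σ lx·mx = 10.47 → 10.470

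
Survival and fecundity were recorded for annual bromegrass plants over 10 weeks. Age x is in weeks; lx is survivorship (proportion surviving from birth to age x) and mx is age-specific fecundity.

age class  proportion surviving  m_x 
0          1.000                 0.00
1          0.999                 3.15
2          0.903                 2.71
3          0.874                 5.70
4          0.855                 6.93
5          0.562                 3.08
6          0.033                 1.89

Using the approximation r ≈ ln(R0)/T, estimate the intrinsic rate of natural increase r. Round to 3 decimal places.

0.954

R0 = Σ lx·mx = 0 + 3.14685 + 2.44713 + 4.9818 + 5.92515 + 1.73096 + 0.06237 = 18.29426
Σ x·lx·mx = 55.71613; T = 55.71613/18.29426 = 3.04555…
r ≈ ln(R0)/T = ln(18.29426)/3.04555… = 0.95437… → 0.954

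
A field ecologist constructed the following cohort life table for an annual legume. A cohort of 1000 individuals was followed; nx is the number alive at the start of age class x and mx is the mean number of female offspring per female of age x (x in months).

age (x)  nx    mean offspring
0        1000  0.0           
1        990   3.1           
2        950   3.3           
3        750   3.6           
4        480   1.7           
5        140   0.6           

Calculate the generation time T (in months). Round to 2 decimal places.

2.15

lx = nx/n0 = nx/1000: 1, 0.99, 0.95, 0.75, 0.48, 0.14
lx·mx: 0, 3.069, 3.135, 2.7, 0.816, 0.084 → R0 = 9.804
x·lx·mx: 0, 3.069, 6.27, 8.1, 3.264, 0.42 → Σ = 21.123
T = 21.123 / 9.804 = 2.154529… → 2.15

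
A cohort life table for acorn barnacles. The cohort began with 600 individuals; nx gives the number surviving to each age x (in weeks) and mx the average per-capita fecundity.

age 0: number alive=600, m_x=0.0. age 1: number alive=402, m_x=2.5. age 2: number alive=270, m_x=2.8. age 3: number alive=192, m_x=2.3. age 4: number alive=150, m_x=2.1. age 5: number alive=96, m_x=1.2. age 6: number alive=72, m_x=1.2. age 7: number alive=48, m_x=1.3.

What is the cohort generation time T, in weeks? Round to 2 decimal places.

2.38

lx = nx/n0 = nx/600: 1, 0.67, 0.45, 0.32, 0.25, 0.16, 0.12, 0.08
lx·mx: 0, 1.675, 1.26, 0.736, 0.525, 0.192, 0.144, 0.104 → R0 = 4.636
x·lx·mx: 0, 1.675, 2.52, 2.208, 2.1, 0.96, 0.864, 0.728 → Σ = 11.055
T = 11.055 / 4.636 = 2.384599… → 2.38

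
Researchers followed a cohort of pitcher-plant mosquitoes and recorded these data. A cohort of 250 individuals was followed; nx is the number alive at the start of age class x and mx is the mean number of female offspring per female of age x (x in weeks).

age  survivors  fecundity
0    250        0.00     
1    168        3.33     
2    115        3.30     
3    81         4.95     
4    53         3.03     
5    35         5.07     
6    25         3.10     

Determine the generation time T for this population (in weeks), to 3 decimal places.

2.573

lx = nx/n0 = nx/250: 1, 0.672, 0.46, 0.324, 0.212, 0.14, 0.1
lx·mx: 0, 2.23776, 1.518, 1.6038, 0.64236, 0.7098, 0.31 → R0 = 7.02172
x·lx·mx: 0, 2.23776, 3.036, 4.8114, 2.56944, 3.549, 1.86 → Σ = 18.0636
T = 18.0636 / 7.02172 = 2.572532… → 2.573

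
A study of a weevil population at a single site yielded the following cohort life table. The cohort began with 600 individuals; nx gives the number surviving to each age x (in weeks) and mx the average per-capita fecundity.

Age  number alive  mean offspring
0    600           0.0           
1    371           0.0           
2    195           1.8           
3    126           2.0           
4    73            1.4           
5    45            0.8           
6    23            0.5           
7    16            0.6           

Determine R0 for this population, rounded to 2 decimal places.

lx = nx/n0 = nx/600: 1, 0.61833…, 0.325, 0.21, 0.12167…, 0.075, 0.03833…, 0.02667…
lx·mx by age: 0, 0, 0.585, 0.42, 0.170333…, 0.06, 0.019167…, 0.016…
R0 = Σ lx·mx = 1.2705… → 1.27

1.27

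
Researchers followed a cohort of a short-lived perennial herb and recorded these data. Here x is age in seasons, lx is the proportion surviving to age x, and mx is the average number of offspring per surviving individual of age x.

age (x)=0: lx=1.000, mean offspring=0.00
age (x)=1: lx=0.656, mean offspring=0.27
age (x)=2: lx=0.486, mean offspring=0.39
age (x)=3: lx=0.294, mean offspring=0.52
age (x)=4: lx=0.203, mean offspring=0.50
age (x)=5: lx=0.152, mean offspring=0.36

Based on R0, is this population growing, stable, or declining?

R0 = Σ lx·mx = 0 + 0.17712 + 0.18954 + 0.15288 + 0.1015 + 0.05472 = 0.67576
R0 < 1, so the population is declining.

declining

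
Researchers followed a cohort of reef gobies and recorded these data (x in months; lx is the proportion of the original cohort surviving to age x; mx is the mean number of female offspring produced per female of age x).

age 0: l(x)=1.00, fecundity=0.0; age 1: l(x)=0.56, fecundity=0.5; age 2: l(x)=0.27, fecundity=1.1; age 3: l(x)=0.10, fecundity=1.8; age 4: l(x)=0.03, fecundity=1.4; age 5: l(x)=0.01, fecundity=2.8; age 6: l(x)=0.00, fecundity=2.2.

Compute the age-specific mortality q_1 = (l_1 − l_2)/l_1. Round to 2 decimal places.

0.52

q_1 = (l_1 − l_2) / l_1 = (0.56 − 0.27) / 0.56
     = 0.29 / 0.56 = 0.517857… → 0.52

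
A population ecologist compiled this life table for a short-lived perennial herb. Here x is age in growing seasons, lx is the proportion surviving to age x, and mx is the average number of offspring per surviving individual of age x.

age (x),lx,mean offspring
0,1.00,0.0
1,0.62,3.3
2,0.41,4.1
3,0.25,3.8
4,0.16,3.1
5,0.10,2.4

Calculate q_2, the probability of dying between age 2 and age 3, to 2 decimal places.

q_2 = (l_2 − l_3) / l_2 = (0.41 − 0.25) / 0.41
     = 0.16 / 0.41 = 0.390244… → 0.39

0.39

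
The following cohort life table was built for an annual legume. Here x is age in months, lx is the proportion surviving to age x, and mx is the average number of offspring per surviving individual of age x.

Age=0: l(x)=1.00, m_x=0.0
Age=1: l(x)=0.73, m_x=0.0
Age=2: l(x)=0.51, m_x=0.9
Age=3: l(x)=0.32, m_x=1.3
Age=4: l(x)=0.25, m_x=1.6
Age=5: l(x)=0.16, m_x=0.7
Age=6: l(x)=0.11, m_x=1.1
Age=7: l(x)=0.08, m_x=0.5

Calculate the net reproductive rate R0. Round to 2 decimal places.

1.55

lx·mx by age: 0, 0, 0.459, 0.416, 0.4, 0.112, 0.121, 0.04
R0 = Σ lx·mx = 1.548 → 1.55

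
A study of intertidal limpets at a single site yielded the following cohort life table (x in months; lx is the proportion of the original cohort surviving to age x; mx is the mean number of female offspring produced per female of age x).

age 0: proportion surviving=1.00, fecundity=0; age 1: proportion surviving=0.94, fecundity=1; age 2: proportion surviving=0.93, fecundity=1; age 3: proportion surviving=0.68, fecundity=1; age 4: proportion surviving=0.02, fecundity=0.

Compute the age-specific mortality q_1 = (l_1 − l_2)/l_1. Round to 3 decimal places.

0.011

q_1 = (l_1 − l_2) / l_1 = (0.94 − 0.93) / 0.94
     = 0.01 / 0.94 = 0.010638… → 0.011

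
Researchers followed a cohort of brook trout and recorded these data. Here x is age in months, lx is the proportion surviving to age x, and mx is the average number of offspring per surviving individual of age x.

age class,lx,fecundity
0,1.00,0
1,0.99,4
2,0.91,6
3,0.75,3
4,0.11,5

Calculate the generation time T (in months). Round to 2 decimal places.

lx·mx: 0, 3.96, 5.46, 2.25, 0.55 → R0 = 12.22
x·lx·mx: 0, 3.96, 10.92, 6.75, 2.2 → Σ = 23.83
T = 23.83 / 12.22 = 1.950082… → 1.95

1.95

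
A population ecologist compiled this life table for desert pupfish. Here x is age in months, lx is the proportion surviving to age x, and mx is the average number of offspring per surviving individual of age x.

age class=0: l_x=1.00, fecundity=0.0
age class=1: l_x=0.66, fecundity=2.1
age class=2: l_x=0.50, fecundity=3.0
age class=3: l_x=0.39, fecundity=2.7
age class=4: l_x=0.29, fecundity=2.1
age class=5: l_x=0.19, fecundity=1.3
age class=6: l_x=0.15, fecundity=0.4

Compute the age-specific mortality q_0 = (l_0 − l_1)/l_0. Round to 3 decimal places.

0.340

q_0 = (l_0 − l_1) / l_0 = (1 − 0.66) / 1
     = 0.34 / 1 = 0.34 → 0.340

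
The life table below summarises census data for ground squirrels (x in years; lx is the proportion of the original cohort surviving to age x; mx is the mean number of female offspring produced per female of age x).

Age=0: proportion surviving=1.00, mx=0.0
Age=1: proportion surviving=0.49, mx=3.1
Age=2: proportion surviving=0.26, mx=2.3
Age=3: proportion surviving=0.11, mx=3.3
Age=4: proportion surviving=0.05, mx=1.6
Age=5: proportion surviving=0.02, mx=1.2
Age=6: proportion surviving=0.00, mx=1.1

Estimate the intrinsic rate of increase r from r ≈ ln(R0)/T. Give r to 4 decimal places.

R0 = Σ lx·mx = 0 + 1.519 + 0.598 + 0.363 + 0.08 + 0.024 + 0 = 2.584
Σ x·lx·mx = 4.244; T = 4.244/2.584 = 1.64241…
r ≈ ln(R0)/T = ln(2.584)/1.64241… = 0.578014… → 0.5780

0.5780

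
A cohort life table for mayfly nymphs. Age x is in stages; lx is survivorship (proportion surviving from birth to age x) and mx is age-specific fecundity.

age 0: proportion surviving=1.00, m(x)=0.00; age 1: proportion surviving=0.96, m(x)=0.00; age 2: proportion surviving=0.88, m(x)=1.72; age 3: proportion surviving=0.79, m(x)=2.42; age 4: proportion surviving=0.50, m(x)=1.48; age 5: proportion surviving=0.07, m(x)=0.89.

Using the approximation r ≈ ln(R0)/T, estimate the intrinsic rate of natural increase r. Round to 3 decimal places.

0.506

R0 = Σ lx·mx = 0 + 0 + 1.5136 + 1.9118 + 0.74 + 0.0623 = 4.2277
Σ x·lx·mx = 12.0341; T = 12.0341/4.2277 = 2.84649…
r ≈ ln(R0)/T = ln(4.2277)/2.84649… = 0.50647… → 0.506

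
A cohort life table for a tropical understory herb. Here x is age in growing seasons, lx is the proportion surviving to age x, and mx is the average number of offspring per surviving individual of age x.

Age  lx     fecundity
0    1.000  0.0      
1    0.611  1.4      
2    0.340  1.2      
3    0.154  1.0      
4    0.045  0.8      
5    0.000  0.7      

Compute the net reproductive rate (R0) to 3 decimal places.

1.453

lx·mx by age: 0, 0.8554, 0.408, 0.154, 0.036, 0
R0 = Σ lx·mx = 1.4534 → 1.453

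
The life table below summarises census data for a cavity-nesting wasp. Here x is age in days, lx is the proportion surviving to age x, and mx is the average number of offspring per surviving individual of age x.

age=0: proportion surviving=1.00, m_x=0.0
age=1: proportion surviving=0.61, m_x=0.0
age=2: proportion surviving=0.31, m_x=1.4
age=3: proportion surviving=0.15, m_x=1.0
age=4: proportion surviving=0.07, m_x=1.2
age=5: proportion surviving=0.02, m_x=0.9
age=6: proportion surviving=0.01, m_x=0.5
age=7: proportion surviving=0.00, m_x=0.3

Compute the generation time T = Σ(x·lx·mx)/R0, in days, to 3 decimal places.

lx·mx: 0, 0, 0.434, 0.15, 0.084, 0.018, 0.005, 0 → R0 = 0.691
x·lx·mx: 0, 0, 0.868, 0.45, 0.336, 0.09, 0.03, 0 → Σ = 1.774
T = 1.774 / 0.691 = 2.567294… → 2.567

2.567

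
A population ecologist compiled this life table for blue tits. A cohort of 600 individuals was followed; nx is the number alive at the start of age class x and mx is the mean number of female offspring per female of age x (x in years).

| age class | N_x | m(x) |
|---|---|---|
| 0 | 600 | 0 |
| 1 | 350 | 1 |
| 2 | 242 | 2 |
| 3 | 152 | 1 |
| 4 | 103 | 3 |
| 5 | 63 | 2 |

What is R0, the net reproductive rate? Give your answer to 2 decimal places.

lx = nx/n0 = nx/600: 1, 0.58333…, 0.40333…, 0.25333…, 0.17167…, 0.105
lx·mx by age: 0, 0.583333…, 0.806667…, 0.253333…, 0.515…, 0.21
R0 = Σ lx·mx = 2.368333… → 2.37

2.37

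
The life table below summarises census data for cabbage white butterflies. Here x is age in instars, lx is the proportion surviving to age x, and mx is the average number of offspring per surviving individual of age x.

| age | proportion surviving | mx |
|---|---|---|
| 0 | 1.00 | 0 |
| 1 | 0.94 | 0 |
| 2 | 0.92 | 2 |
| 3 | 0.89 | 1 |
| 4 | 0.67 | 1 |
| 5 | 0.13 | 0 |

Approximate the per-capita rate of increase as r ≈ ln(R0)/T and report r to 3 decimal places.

R0 = Σ lx·mx = 0 + 0 + 1.84 + 0.89 + 0.67 + 0 = 3.4
Σ x·lx·mx = 9.03; T = 9.03/3.4 = 2.65588…
r ≈ ln(R0)/T = ln(3.4)/2.65588… = 0.46078… → 0.461

0.461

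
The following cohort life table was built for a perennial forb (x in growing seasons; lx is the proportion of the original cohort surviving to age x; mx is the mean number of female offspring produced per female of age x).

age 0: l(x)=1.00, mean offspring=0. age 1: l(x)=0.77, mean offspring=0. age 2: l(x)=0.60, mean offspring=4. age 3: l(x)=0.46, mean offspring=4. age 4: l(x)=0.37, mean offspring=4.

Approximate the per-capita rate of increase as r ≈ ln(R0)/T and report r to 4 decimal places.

R0 = Σ lx·mx = 0 + 0 + 2.4 + 1.84 + 1.48 = 5.72
Σ x·lx·mx = 16.24; T = 16.24/5.72 = 2.83916…
r ≈ ln(R0)/T = ln(5.72)/2.83916… = 0.614255… → 0.6143

0.6143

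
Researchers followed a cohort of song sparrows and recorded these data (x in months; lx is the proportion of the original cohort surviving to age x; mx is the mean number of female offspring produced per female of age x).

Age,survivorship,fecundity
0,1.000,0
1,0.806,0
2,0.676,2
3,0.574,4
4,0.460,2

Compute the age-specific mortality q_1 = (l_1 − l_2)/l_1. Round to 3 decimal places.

0.161

q_1 = (l_1 − l_2) / l_1 = (0.806 − 0.676) / 0.806
     = 0.13 / 0.806 = 0.16129… → 0.161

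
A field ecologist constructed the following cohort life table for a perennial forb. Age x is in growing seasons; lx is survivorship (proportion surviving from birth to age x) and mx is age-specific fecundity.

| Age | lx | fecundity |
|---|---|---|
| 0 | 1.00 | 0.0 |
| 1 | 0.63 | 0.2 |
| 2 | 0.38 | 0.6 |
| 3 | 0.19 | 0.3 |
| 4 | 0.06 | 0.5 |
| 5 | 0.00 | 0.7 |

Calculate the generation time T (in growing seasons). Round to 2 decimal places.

1.98

lx·mx: 0, 0.126, 0.228, 0.057, 0.03, 0 → R0 = 0.441
x·lx·mx: 0, 0.126, 0.456, 0.171, 0.12, 0 → Σ = 0.873
T = 0.873 / 0.441 = 1.979592… → 1.98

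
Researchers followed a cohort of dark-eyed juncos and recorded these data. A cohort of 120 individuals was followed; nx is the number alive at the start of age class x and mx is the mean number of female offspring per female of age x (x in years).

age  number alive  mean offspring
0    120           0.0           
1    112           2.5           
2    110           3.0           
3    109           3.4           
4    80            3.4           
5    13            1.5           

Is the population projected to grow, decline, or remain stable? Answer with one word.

growing

lx = nx/n0 = nx/120: 1, 0.93333…, 0.91667…, 0.90833…, 0.66667…, 0.10833…
R0 = Σ lx·mx = 0 + 2.333333… + 2.75… + 3.088333… + 2.266667… + 0.1625… = 10.600833…
R0 > 1, so the population is growing.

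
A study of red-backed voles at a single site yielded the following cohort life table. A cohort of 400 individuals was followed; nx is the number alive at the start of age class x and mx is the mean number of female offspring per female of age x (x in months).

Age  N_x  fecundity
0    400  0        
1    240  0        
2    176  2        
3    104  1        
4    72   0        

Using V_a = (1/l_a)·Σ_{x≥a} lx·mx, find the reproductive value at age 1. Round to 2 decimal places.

1.90

lx = nx/n0 = nx/400: 1, 0.6, 0.44, 0.26, 0.18
lx·mx for x ≥ 1: 0, 0.88, 0.26, 0 → sum = 1.14
V_1 = 1.14 / l_1 = 1.14 / 0.6 = 1.9 → 1.90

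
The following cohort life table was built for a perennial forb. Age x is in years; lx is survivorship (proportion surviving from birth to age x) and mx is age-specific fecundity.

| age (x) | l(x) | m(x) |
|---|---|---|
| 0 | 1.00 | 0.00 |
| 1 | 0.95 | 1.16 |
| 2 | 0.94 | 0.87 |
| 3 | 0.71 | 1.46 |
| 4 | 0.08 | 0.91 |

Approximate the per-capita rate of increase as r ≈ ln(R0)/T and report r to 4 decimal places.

0.5469

R0 = Σ lx·mx = 0 + 1.102 + 0.8178 + 1.0366 + 0.0728 = 3.0292
Σ x·lx·mx = 6.1386; T = 6.1386/3.0292 = 2.02648…
r ≈ ln(R0)/T = ln(3.0292)/2.02648… = 0.546909… → 0.5469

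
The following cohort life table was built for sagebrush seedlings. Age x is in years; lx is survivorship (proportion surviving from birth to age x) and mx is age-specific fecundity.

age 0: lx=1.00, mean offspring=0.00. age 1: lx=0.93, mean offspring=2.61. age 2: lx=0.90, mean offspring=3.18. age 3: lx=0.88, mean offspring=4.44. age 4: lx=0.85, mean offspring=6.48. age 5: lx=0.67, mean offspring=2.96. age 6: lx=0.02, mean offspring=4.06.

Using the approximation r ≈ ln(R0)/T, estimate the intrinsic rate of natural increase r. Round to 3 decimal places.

0.904

R0 = Σ lx·mx = 0 + 2.4273 + 2.862 + 3.9072 + 5.508 + 1.9832 + 0.0812 = 16.7689
Σ x·lx·mx = 52.3081; T = 52.3081/16.7689 = 3.11935…
r ≈ ln(R0)/T = ln(16.7689)/3.11935… = 0.90388… → 0.904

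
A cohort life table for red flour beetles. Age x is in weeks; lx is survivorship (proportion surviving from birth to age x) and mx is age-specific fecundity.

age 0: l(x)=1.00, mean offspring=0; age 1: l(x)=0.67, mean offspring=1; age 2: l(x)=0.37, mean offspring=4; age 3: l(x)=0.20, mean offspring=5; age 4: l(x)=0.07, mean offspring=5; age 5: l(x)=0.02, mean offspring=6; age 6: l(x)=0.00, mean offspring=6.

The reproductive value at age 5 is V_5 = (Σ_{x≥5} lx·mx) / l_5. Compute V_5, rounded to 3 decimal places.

6.000

lx·mx for x ≥ 5: 0.12, 0 → sum = 0.12
V_5 = 0.12 / l_5 = 0.12 / 0.02 = 6 → 6.000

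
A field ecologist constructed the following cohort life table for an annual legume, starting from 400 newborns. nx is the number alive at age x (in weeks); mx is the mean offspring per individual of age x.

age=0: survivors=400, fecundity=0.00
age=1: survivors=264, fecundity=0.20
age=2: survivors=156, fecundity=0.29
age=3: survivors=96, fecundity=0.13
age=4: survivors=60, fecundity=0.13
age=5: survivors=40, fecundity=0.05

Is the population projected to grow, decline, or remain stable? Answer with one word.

lx = nx/n0 = nx/400: 1, 0.66, 0.39, 0.24, 0.15, 0.1
R0 = Σ lx·mx = 0 + 0.132 + 0.1131 + 0.0312 + 0.0195 + 0.005 = 0.3008
R0 < 1, so the population is declining.

declining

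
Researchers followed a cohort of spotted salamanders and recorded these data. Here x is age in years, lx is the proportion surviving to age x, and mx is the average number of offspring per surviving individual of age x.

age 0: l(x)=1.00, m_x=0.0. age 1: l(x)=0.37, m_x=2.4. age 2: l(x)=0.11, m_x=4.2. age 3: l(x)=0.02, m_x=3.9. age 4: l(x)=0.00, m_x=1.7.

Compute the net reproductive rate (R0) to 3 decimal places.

1.428

lx·mx by age: 0, 0.888, 0.462, 0.078, 0
R0 = Σ lx·mx = 1.428 → 1.428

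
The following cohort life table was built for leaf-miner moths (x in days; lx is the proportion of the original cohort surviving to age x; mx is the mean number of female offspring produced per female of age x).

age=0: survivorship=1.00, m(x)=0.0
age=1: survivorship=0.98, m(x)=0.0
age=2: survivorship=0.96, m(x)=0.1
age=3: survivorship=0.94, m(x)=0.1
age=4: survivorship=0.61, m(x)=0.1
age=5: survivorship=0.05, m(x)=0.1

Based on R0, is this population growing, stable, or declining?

R0 = Σ lx·mx = 0 + 0 + 0.096 + 0.094 + 0.061 + 0.005 = 0.256
R0 < 1, so the population is declining.

declining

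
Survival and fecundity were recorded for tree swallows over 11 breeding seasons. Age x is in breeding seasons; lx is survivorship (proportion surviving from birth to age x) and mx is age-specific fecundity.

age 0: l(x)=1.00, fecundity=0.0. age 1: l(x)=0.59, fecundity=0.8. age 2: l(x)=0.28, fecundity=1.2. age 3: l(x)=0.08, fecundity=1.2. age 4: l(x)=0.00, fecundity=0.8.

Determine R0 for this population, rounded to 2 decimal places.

lx·mx by age: 0, 0.472, 0.336, 0.096, 0
R0 = Σ lx·mx = 0.904 → 0.90

0.90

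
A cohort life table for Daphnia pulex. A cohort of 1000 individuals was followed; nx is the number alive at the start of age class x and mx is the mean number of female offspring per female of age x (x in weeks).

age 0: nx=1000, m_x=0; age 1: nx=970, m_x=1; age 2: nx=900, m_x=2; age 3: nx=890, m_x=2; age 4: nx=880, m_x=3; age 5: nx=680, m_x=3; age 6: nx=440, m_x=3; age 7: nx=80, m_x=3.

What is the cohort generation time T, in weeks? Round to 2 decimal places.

lx = nx/n0 = nx/1000: 1, 0.97, 0.9, 0.89, 0.88, 0.68, 0.44, 0.08
lx·mx: 0, 0.97, 1.8, 1.78, 2.64, 2.04, 1.32, 0.24 → R0 = 10.79
x·lx·mx: 0, 0.97, 3.6, 5.34, 10.56, 10.2, 7.92, 1.68 → Σ = 40.27
T = 40.27 / 10.79 = 3.732159… → 3.73

3.73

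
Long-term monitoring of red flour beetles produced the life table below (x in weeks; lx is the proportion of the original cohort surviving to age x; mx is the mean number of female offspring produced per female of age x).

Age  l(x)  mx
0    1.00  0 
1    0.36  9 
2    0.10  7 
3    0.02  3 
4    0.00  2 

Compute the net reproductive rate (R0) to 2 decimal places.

lx·mx by age: 0, 3.24, 0.7, 0.06, 0
R0 = Σ lx·mx = 4 → 4.00

4.00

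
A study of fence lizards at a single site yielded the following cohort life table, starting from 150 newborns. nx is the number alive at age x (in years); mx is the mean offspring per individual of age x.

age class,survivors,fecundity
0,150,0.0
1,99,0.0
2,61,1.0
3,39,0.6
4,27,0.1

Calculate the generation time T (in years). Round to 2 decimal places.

lx = nx/n0 = nx/150: 1, 0.66, 0.40667…, 0.26, 0.18
lx·mx: 0, 0, 0.406667…, 0.156, 0.018 → R0 = 0.580667…
x·lx·mx: 0, 0, 0.813333…, 0.468, 0.072 → Σ = 1.353333…
T = 1.353333… / 0.580667… = 2.330654… → 2.33

2.33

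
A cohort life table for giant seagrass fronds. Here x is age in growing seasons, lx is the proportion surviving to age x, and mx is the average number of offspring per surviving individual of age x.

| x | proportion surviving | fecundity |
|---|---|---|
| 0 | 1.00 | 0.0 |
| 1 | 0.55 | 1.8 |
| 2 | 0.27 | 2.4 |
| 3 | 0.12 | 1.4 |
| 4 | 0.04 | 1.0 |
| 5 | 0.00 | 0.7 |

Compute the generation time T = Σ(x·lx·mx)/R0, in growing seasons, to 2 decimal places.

lx·mx: 0, 0.99, 0.648, 0.168, 0.04, 0 → R0 = 1.846
x·lx·mx: 0, 0.99, 1.296, 0.504, 0.16, 0 → Σ = 2.95
T = 2.95 / 1.846 = 1.59805… → 1.60

1.60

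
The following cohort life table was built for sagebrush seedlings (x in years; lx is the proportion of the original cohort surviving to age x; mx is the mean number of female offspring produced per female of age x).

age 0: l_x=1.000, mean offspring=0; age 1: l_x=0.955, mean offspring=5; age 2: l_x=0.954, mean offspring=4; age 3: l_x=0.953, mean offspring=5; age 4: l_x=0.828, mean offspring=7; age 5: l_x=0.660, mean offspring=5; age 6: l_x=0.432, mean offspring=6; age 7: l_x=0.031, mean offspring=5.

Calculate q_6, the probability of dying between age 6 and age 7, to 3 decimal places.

q_6 = (l_6 − l_7) / l_6 = (0.432 − 0.031) / 0.432
     = 0.401 / 0.432 = 0.928241… → 0.928

0.928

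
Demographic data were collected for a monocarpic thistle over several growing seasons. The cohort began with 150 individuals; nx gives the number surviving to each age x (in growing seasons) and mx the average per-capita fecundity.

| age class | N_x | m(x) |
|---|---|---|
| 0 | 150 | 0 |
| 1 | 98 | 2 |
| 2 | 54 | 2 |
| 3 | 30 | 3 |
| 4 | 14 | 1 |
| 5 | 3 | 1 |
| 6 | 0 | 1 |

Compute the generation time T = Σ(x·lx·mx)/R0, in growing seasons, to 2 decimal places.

1.83

lx = nx/n0 = nx/150: 1, 0.65333…, 0.36, 0.2, 0.09333…, 0.02, 0
lx·mx: 0, 1.306667…, 0.72, 0.6, 0.093333…, 0.02, 0 → R0 = 2.74…
x·lx·mx: 0, 1.306667…, 1.44, 1.8, 0.373333…, 0.1, 0 → Σ = 5.02…
T = 5.02… / 2.74… = 1.832117… → 1.83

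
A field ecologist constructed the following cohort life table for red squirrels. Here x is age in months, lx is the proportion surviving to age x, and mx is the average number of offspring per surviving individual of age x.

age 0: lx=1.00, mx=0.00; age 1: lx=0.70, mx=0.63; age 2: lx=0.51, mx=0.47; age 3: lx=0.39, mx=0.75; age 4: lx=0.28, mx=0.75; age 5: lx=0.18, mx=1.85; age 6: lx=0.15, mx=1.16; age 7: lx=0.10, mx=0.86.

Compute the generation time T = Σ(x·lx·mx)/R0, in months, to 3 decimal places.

3.349

lx·mx: 0, 0.441, 0.2397, 0.2925, 0.21, 0.333, 0.174, 0.086 → R0 = 1.7762
x·lx·mx: 0, 0.441, 0.4794, 0.8775, 0.84, 1.665, 1.044, 0.602 → Σ = 5.9489
T = 5.9489 / 1.7762 = 3.349229… → 3.349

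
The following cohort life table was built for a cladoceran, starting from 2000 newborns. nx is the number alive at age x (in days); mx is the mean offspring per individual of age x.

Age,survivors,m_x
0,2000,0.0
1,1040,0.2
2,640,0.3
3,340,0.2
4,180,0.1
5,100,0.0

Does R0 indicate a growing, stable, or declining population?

declining

lx = nx/n0 = nx/2000: 1, 0.52, 0.32, 0.17, 0.09, 0.05
R0 = Σ lx·mx = 0 + 0.104 + 0.096 + 0.034 + 0.009 + 0 = 0.243
R0 < 1, so the population is declining.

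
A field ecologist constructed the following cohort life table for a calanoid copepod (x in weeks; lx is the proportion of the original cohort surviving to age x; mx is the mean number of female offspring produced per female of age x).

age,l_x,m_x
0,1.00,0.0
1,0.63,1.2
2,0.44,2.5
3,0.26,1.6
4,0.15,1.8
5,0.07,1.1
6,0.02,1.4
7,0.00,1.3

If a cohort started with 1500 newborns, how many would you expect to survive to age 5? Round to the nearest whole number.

105

Expected survivors = N0 · l_5 = 1500 × 0.07 = 105 → 105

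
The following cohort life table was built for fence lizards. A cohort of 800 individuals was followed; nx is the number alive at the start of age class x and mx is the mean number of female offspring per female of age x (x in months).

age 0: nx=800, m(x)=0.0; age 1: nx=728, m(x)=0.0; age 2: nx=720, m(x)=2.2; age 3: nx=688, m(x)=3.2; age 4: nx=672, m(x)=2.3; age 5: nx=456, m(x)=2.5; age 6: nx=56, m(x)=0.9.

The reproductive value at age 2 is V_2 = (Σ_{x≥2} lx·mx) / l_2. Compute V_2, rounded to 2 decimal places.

9.06

lx = nx/n0 = nx/800: 1, 0.91, 0.9, 0.86, 0.84, 0.57, 0.07
lx·mx for x ≥ 2: 1.98, 2.752, 1.932, 1.425, 0.063 → sum = 8.152
V_2 = 8.152 / l_2 = 8.152 / 0.9 = 9.057778… → 9.06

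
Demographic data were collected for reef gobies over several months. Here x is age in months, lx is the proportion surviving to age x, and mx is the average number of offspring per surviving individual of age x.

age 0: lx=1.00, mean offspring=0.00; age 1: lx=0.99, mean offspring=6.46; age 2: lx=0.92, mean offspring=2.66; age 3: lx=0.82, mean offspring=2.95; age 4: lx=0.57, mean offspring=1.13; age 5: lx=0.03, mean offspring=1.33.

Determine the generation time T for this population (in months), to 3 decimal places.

lx·mx: 0, 6.3954, 2.4472, 2.419, 0.6441, 0.0399 → R0 = 11.9456
x·lx·mx: 0, 6.3954, 4.8944, 7.257, 2.5764, 0.1995 → Σ = 21.3227
T = 21.3227 / 11.9456 = 1.784984… → 1.785

1.785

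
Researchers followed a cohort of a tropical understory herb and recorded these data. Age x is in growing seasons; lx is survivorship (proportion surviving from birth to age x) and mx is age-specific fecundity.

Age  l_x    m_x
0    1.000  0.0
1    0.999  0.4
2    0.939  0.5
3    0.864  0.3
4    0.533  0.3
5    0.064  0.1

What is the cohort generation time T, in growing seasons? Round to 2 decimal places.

lx·mx: 0, 0.3996, 0.4695, 0.2592, 0.1599, 0.0064 → R0 = 1.2946
x·lx·mx: 0, 0.3996, 0.939, 0.7776, 0.6396, 0.032 → Σ = 2.7878
T = 2.7878 / 1.2946 = 2.153406… → 2.15

2.15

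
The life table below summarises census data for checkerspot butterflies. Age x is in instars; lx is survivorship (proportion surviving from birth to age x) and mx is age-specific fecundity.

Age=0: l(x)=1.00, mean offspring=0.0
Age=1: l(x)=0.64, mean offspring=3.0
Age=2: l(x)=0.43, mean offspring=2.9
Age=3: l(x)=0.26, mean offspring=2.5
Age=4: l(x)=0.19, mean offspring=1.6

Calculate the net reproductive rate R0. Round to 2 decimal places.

lx·mx by age: 0, 1.92, 1.247, 0.65, 0.304
R0 = Σ lx·mx = 4.121 → 4.12

4.12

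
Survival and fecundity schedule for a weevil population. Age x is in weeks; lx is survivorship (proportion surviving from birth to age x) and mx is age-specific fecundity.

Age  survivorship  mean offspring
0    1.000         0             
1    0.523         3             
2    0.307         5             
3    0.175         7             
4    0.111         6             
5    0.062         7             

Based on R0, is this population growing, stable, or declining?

growing

R0 = Σ lx·mx = 0 + 1.569 + 1.535 + 1.225 + 0.666 + 0.434 = 5.429
R0 > 1, so the population is growing.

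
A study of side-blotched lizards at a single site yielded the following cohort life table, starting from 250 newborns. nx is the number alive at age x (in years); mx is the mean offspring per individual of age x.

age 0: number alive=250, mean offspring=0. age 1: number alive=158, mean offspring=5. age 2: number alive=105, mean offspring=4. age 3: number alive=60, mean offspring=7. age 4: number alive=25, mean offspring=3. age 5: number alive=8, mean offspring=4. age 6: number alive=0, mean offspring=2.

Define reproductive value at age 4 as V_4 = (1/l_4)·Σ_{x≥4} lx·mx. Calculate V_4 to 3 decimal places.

lx = nx/n0 = nx/250: 1, 0.632, 0.42, 0.24, 0.1, 0.032, 0
lx·mx for x ≥ 4: 0.3, 0.128, 0 → sum = 0.428
V_4 = 0.428 / l_4 = 0.428 / 0.1 = 4.28 → 4.280

4.280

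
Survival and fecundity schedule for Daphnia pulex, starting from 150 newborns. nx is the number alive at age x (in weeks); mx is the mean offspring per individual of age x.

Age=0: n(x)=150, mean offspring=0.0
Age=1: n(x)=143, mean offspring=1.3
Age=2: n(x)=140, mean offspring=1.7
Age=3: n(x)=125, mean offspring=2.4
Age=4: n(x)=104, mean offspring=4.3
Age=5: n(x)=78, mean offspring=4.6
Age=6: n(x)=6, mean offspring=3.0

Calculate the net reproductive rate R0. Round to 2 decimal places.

lx = nx/n0 = nx/150: 1, 0.95333…, 0.93333…, 0.83333…, 0.69333…, 0.52, 0.04
lx·mx by age: 0, 1.239333…, 1.586667…, 2…, 2.981333…, 2.392, 0.12
R0 = Σ lx·mx = 10.319333… → 10.32

10.32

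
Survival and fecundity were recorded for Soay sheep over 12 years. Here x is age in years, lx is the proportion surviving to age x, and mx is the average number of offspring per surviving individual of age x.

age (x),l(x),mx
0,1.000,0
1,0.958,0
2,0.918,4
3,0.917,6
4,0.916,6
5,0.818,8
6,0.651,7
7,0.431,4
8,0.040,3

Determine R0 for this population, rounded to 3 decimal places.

lx·mx by age: 0, 0, 3.672, 5.502, 5.496, 6.544, 4.557, 1.724, 0.12
R0 = Σ lx·mx = 27.615 → 27.615

27.615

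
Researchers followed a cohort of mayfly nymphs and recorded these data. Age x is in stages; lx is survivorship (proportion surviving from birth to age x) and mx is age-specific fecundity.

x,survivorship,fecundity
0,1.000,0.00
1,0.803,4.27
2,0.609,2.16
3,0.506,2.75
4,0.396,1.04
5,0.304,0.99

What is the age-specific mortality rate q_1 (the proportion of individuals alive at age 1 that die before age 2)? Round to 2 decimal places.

q_1 = (l_1 − l_2) / l_1 = (0.803 − 0.609) / 0.803
     = 0.194 / 0.803 = 0.241594… → 0.24

0.24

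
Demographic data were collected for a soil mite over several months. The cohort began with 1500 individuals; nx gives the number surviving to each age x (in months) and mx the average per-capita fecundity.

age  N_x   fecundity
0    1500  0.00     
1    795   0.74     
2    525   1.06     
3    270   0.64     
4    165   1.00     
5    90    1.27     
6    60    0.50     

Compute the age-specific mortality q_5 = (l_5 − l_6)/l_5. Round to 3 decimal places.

lx = nx/n0 = nx/1500: 1, 0.53, 0.35, 0.18, 0.11, 0.06, 0.04
q_5 = (l_5 − l_6) / l_5 = (0.06 − 0.04) / 0.06
     = 0.02 / 0.06 = 0.333333… → 0.333

0.333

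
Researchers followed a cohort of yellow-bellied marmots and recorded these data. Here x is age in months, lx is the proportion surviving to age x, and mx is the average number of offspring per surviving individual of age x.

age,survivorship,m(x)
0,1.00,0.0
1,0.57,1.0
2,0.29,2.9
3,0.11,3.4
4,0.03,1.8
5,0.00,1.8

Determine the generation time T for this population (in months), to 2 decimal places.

1.95

lx·mx: 0, 0.57, 0.841, 0.374, 0.054, 0 → R0 = 1.839
x·lx·mx: 0, 0.57, 1.682, 1.122, 0.216, 0 → Σ = 3.59
T = 3.59 / 1.839 = 1.952148… → 1.95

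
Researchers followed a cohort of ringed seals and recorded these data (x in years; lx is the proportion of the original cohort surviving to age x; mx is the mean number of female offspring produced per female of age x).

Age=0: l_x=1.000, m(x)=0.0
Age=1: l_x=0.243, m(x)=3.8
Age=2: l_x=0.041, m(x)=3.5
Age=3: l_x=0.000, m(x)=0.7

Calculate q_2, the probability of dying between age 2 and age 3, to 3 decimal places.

q_2 = (l_2 − l_3) / l_2 = (0.041 − 0) / 0.041
     = 0.041 / 0.041 = 1 → 1.000

1.000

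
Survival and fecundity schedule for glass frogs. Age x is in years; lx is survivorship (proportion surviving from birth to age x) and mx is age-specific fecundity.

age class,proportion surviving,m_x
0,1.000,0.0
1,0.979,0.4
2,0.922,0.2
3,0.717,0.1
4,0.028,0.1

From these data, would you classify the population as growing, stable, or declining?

declining

R0 = Σ lx·mx = 0 + 0.3916 + 0.1844 + 0.0717 + 0.0028 = 0.6505
R0 < 1, so the population is declining.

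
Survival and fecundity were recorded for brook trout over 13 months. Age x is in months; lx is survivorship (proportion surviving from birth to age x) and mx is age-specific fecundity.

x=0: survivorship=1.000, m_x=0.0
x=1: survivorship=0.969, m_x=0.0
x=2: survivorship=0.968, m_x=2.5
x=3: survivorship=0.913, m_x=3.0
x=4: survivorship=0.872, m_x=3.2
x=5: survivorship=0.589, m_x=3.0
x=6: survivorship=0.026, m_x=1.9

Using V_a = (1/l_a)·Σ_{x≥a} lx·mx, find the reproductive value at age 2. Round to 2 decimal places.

10.09

lx·mx for x ≥ 2: 2.42, 2.739, 2.7904, 1.767, 0.0494 → sum = 9.7658
V_2 = 9.7658 / l_2 = 9.7658 / 0.968 = 10.088636… → 10.09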